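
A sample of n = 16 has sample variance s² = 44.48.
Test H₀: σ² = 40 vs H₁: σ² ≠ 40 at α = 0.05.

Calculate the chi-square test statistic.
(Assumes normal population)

Answer: χ² = 16.6800, fail to reject H₀

Derivation:
df = n - 1 = 15
χ² = (n-1)s²/σ₀² = 15×44.48/40 = 16.6800
Critical values: χ²_{0.975,15} = 6.262, χ²_{0.025,15} = 27.488
Rejection region: χ² < 6.262 or χ² > 27.488
Decision: fail to reject H₀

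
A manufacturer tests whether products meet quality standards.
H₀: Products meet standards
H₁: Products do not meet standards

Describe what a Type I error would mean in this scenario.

Answer: Rejecting good products that actually meet standards

Derivation:
A Type I error (probability α) occurs when we reject a true H₀.
A Type II error (probability β) occurs when we fail to reject a false H₀.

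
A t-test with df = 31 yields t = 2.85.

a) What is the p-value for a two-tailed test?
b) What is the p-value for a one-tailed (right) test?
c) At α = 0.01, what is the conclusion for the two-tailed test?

Answer: a) 0.0077, b) 0.0039, c) reject H₀

Derivation:
Using t-distribution with df = 31:
a) Two-tailed: p = 2×P(T > 2.85) = 0.0077
b) One-tailed: p = P(T > 2.85) = 0.0039
c) 0.0077 < 0.01, reject H₀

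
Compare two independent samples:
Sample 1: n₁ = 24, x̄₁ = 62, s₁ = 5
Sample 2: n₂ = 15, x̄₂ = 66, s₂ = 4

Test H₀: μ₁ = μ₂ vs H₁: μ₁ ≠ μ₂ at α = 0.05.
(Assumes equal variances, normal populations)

Answer: t = -2.6152, reject H₀

Derivation:
Pooled variance: s²_p = [23×5² + 14×4²]/(37) = 21.5946
s_p = 4.6470
SE = s_p×√(1/n₁ + 1/n₂) = 4.6470×√(1/24 + 1/15) = 1.5295
t = (x̄₁ - x̄₂)/SE = (62 - 66)/1.5295 = -2.6152
df = 37, t-critical = ±2.026
Decision: reject H₀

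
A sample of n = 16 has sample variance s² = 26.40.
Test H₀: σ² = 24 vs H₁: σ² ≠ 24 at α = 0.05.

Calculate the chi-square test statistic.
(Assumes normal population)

df = n - 1 = 15
χ² = (n-1)s²/σ₀² = 15×26.40/24 = 16.5000
Critical values: χ²_{0.975,15} = 6.262, χ²_{0.025,15} = 27.488
Rejection region: χ² < 6.262 or χ² > 27.488
Decision: fail to reject H₀

Answer: χ² = 16.5000, fail to reject H₀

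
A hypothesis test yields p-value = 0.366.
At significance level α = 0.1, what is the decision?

Answer: fail to reject H₀

Derivation:
Compare p-value to α:
0.366 ≥ 0.1
Decision: fail to reject H₀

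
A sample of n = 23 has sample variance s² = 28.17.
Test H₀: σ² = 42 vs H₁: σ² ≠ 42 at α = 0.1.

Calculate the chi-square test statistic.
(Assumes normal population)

Answer: χ² = 14.7557, fail to reject H₀

Derivation:
df = n - 1 = 22
χ² = (n-1)s²/σ₀² = 22×28.17/42 = 14.7557
Critical values: χ²_{0.95,22} = 12.338, χ²_{0.05,22} = 33.924
Rejection region: χ² < 12.338 or χ² > 33.924
Decision: fail to reject H₀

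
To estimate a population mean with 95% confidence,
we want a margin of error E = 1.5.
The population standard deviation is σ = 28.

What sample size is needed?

z_0.025 = 1.960
n = (z×σ/E)² = (1.960×28/1.5)²
n = 1338.5842
Round up: n = 1339

Answer: n = 1339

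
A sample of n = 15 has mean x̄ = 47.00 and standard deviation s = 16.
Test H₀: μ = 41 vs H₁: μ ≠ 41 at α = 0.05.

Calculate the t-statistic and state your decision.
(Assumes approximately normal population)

df = n - 1 = 14
SE = s/√n = 16/√15 = 4.1312
t = (x̄ - μ₀)/SE = (47.00 - 41)/4.1312 = 1.4524
Critical value: t_{0.025,14} = ±2.145
p-value ≈ 0.1684
Decision: fail to reject H₀

Answer: t = 1.4524, fail to reject H₀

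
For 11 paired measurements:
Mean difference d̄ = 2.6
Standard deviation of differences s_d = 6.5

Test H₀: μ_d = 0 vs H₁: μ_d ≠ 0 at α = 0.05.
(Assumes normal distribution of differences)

df = n - 1 = 10
SE = s_d/√n = 6.5/√11 = 1.9598
t = d̄/SE = 2.6/1.9598 = 1.3267
Critical value: t_{0.025,10} = ±2.228
p-value ≈ 0.2141
Decision: fail to reject H₀

Answer: t = 1.3267, fail to reject H₀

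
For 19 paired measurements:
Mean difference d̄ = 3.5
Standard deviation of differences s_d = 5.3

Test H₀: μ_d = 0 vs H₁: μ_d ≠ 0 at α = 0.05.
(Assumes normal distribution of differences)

Answer: t = 2.8785, reject H₀

Derivation:
df = n - 1 = 18
SE = s_d/√n = 5.3/√19 = 1.2159
t = d̄/SE = 3.5/1.2159 = 2.8785
Critical value: t_{0.025,18} = ±2.101
p-value ≈ 0.0100
Decision: reject H₀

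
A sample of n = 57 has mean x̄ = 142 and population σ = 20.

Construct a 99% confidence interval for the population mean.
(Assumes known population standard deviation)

Confidence level: 99%, α = 0.01
z_0.005 = 2.576
SE = σ/√n = 20/√57 = 2.6491
Margin of error = 2.576 × 2.6491 = 6.8241
CI: x̄ ± margin = 142 ± 6.8241
CI: (135.1759, 148.8241)

Answer: (135.1759, 148.8241)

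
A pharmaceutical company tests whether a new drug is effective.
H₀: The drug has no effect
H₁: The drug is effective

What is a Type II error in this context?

Answer: Failing to detect the drug's effect when it actually works

Derivation:
Type I error (α): Rejecting H₀ when H₀ is true
Type II error (β): Failing to reject H₀ when H₁ is true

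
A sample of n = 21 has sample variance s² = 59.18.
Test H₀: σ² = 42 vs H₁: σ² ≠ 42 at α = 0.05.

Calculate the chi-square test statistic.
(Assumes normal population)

Answer: χ² = 28.1810, fail to reject H₀

Derivation:
df = n - 1 = 20
χ² = (n-1)s²/σ₀² = 20×59.18/42 = 28.1810
Critical values: χ²_{0.975,20} = 9.591, χ²_{0.025,20} = 34.170
Rejection region: χ² < 9.591 or χ² > 34.170
Decision: fail to reject H₀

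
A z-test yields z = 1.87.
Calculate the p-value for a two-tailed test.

For z = 1.87:
p = 2×P(Z > |1.87|) = 2×(1 - Φ(1.87)) = 0.0615

Answer: p-value ≈ 0.0615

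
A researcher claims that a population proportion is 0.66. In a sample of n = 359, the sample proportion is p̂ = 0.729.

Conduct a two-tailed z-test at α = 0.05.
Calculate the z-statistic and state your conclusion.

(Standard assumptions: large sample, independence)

H₀: p = 0.66, H₁: p ≠ 0.66
Standard error: SE = √(p₀(1-p₀)/n) = √(0.66×0.34/359) = 0.025001
z-statistic: z = (p̂ - p₀)/SE = (0.729 - 0.66)/0.025001 = 2.7599
Critical value: z_0.025 = ±1.960
p-value = 0.0058
Decision: reject H₀ at α = 0.05

Answer: z = 2.7599, reject H₀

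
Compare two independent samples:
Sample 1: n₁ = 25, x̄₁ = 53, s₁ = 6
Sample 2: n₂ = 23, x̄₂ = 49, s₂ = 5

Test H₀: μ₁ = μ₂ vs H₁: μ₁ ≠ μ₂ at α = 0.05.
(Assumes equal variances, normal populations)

Pooled variance: s²_p = [24×6² + 22×5²]/(46) = 30.7391
s_p = 5.5443
SE = s_p×√(1/n₁ + 1/n₂) = 5.5443×√(1/25 + 1/23) = 1.6019
t = (x̄₁ - x̄₂)/SE = (53 - 49)/1.6019 = 2.4970
df = 46, t-critical = ±2.013
Decision: reject H₀

Answer: t = 2.4970, reject H₀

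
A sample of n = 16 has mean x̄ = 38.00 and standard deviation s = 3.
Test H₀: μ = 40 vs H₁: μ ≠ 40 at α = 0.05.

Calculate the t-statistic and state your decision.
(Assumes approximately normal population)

Answer: t = -2.6667, reject H₀

Derivation:
df = n - 1 = 15
SE = s/√n = 3/√16 = 0.7500
t = (x̄ - μ₀)/SE = (38.00 - 40)/0.7500 = -2.6667
Critical value: t_{0.025,15} = ±2.131
p-value ≈ 0.0176
Decision: reject H₀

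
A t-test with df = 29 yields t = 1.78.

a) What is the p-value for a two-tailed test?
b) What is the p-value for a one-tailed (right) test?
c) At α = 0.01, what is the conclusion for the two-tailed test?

Answer: a) 0.0856, b) 0.0428, c) fail to reject H₀

Derivation:
Using t-distribution with df = 29:
a) Two-tailed: p = 2×P(T > 1.78) = 0.0856
b) One-tailed: p = P(T > 1.78) = 0.0428
c) 0.0856 ≥ 0.01, fail to reject H₀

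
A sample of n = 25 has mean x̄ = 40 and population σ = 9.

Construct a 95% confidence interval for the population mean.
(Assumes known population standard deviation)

Confidence level: 95%, α = 0.05
z_0.025 = 1.960
SE = σ/√n = 9/√25 = 1.8000
Margin of error = 1.960 × 1.8000 = 3.5280
CI: x̄ ± margin = 40 ± 3.5280
CI: (36.4720, 43.5280)

Answer: (36.4720, 43.5280)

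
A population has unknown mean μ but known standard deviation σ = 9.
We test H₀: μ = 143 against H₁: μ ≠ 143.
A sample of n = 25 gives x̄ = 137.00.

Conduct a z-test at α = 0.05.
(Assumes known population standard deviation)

Answer: z = -3.3333, reject H₀

Derivation:
Standard error: SE = σ/√n = 9/√25 = 1.8000
z-statistic: z = (x̄ - μ₀)/SE = (137.00 - 143)/1.8000 = -3.3333
Critical value: ±1.960
p-value = 0.0009
Decision: reject H₀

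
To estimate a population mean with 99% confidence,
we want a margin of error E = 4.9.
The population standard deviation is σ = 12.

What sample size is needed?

Answer: n = 40

Derivation:
z_0.005 = 2.576
n = (z×σ/E)² = (2.576×12/4.9)²
n = 39.7981
Round up: n = 40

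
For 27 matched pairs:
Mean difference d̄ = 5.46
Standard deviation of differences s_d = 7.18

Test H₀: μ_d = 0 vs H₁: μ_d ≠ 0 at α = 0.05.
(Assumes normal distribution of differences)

df = n - 1 = 26
SE = s_d/√n = 7.18/√27 = 1.3818
t = d̄/SE = 5.46/1.3818 = 3.9514
Critical value: t_{0.025,26} = ±2.056
p-value ≈ 0.0005
Decision: reject H₀

Answer: t = 3.9514, reject H₀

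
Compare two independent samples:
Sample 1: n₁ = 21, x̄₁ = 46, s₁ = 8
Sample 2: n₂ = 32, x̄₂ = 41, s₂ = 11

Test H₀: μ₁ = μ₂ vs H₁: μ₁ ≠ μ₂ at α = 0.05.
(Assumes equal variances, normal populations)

Pooled variance: s²_p = [20×8² + 31×11²]/(51) = 98.6471
s_p = 9.9321
SE = s_p×√(1/n₁ + 1/n₂) = 9.9321×√(1/21 + 1/32) = 2.7893
t = (x̄₁ - x̄₂)/SE = (46 - 41)/2.7893 = 1.7926
df = 51, t-critical = ±2.008
Decision: fail to reject H₀

Answer: t = 1.7926, fail to reject H₀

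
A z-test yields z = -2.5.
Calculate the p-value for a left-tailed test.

Answer: p-value ≈ 0.0062

Derivation:
For z = -2.5:
p = P(Z < -2.5) = Φ(-2.5) = 0.0062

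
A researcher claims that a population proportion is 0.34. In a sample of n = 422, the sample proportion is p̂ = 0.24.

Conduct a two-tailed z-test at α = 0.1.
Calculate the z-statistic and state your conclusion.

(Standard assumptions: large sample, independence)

H₀: p = 0.34, H₁: p ≠ 0.34
Standard error: SE = √(p₀(1-p₀)/n) = √(0.34×0.66/422) = 0.023060
z-statistic: z = (p̂ - p₀)/SE = (0.24 - 0.34)/0.023060 = -4.3365
Critical value: z_0.05 = ±1.645
p-value < 0.0001
Decision: reject H₀ at α = 0.1

Answer: z = -4.3365, reject H₀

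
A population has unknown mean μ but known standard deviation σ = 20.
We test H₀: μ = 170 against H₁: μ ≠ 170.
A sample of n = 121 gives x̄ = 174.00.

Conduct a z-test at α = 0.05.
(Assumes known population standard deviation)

Standard error: SE = σ/√n = 20/√121 = 1.8182
z-statistic: z = (x̄ - μ₀)/SE = (174.00 - 170)/1.8182 = 2.2000
Critical value: ±1.960
p-value = 0.0278
Decision: reject H₀

Answer: z = 2.2000, reject H₀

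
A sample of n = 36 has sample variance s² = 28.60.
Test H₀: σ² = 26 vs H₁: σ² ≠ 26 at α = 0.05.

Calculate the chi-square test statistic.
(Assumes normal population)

Answer: χ² = 38.5000, fail to reject H₀

Derivation:
df = n - 1 = 35
χ² = (n-1)s²/σ₀² = 35×28.60/26 = 38.5000
Critical values: χ²_{0.975,35} = 20.569, χ²_{0.025,35} = 53.203
Rejection region: χ² < 20.569 or χ² > 53.203
Decision: fail to reject H₀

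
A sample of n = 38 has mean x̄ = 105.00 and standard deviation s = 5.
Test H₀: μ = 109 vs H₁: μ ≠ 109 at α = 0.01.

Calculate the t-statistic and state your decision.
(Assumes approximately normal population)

Answer: t = -4.9316, reject H₀

Derivation:
df = n - 1 = 37
SE = s/√n = 5/√38 = 0.8111
t = (x̄ - μ₀)/SE = (105.00 - 109)/0.8111 = -4.9316
Critical value: t_{0.005,37} = ±2.715
p-value < 0.0001
Decision: reject H₀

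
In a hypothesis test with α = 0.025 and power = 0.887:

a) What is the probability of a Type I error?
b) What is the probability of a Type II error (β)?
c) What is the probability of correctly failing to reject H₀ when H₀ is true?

Answer: a) 0.025, b) 0.113, c) 0.975

Derivation:
a) Type I error probability = α = 0.025
b) Power = P(reject H₀ | H₁ true) = 1 - β = 0.887, so Type II error probability = β = 1 - Power = 0.113
c) P(fail to reject H₀ | H₀ true) = 1 - α = 0.975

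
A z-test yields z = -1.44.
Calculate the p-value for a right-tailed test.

Answer: p-value ≈ 0.9251

Derivation:
For z = -1.44:
p = P(Z > -1.44) = 1 - Φ(-1.44) = 0.9251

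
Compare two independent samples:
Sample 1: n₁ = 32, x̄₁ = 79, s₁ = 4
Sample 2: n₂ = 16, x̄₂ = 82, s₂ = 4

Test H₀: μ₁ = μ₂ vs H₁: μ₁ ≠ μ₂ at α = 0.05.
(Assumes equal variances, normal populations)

Pooled variance: s²_p = [31×4² + 15×4²]/(46) = 16.0000
s_p = 4.0000
SE = s_p×√(1/n₁ + 1/n₂) = 4.0000×√(1/32 + 1/16) = 1.2247
t = (x̄₁ - x̄₂)/SE = (79 - 82)/1.2247 = -2.4496
df = 46, t-critical = ±2.013
Decision: reject H₀

Answer: t = -2.4496, reject H₀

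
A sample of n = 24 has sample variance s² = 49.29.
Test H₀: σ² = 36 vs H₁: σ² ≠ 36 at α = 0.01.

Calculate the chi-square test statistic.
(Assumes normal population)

Answer: χ² = 31.4908, fail to reject H₀

Derivation:
df = n - 1 = 23
χ² = (n-1)s²/σ₀² = 23×49.29/36 = 31.4908
Critical values: χ²_{0.995,23} = 9.260, χ²_{0.005,23} = 44.181
Rejection region: χ² < 9.260 or χ² > 44.181
Decision: fail to reject H₀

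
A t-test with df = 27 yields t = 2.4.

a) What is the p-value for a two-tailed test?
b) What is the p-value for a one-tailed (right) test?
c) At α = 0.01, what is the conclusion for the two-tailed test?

Answer: a) 0.0236, b) 0.0118, c) fail to reject H₀

Derivation:
Using t-distribution with df = 27:
a) Two-tailed: p = 2×P(T > 2.4) = 0.0236
b) One-tailed: p = P(T > 2.4) = 0.0118
c) 0.0236 ≥ 0.01, fail to reject H₀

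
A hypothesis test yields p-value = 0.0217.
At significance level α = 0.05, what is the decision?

Answer: reject H₀

Derivation:
Compare p-value to α:
0.0217 < 0.05
Decision: reject H₀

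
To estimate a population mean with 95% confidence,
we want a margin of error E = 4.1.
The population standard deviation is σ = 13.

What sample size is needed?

z_0.025 = 1.960
n = (z×σ/E)² = (1.960×13/4.1)²
n = 38.6217
Round up: n = 39

Answer: n = 39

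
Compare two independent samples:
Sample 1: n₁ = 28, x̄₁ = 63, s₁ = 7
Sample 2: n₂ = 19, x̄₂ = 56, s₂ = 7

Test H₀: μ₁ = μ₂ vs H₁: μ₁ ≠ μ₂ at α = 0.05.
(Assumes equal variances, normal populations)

Answer: t = 3.3644, reject H₀

Derivation:
Pooled variance: s²_p = [27×7² + 18×7²]/(45) = 49.0000
s_p = 7.0000
SE = s_p×√(1/n₁ + 1/n₂) = 7.0000×√(1/28 + 1/19) = 2.0806
t = (x̄₁ - x̄₂)/SE = (63 - 56)/2.0806 = 3.3644
df = 45, t-critical = ±2.014
Decision: reject H₀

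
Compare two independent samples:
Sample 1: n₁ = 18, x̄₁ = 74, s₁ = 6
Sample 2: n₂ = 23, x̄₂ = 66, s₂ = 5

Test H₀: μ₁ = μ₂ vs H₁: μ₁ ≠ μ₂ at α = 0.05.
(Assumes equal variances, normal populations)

Answer: t = 4.6571, reject H₀

Derivation:
Pooled variance: s²_p = [17×6² + 22×5²]/(39) = 29.7949
s_p = 5.4585
SE = s_p×√(1/n₁ + 1/n₂) = 5.4585×√(1/18 + 1/23) = 1.7178
t = (x̄₁ - x̄₂)/SE = (74 - 66)/1.7178 = 4.6571
df = 39, t-critical = ±2.023
Decision: reject H₀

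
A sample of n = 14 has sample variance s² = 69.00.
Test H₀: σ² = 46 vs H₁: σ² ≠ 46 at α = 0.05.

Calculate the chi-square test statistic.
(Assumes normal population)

Answer: χ² = 19.5000, fail to reject H₀

Derivation:
df = n - 1 = 13
χ² = (n-1)s²/σ₀² = 13×69.00/46 = 19.5000
Critical values: χ²_{0.975,13} = 5.009, χ²_{0.025,13} = 24.736
Rejection region: χ² < 5.009 or χ² > 24.736
Decision: fail to reject H₀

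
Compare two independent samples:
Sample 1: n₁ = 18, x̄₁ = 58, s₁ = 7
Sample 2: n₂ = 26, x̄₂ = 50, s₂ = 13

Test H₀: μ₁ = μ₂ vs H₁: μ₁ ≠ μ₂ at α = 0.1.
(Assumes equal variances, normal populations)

Pooled variance: s²_p = [17×7² + 25×13²]/(42) = 120.4286
s_p = 10.9740
SE = s_p×√(1/n₁ + 1/n₂) = 10.9740×√(1/18 + 1/26) = 3.3649
t = (x̄₁ - x̄₂)/SE = (58 - 50)/3.3649 = 2.3775
df = 42, t-critical = ±1.682
Decision: reject H₀

Answer: t = 2.3775, reject H₀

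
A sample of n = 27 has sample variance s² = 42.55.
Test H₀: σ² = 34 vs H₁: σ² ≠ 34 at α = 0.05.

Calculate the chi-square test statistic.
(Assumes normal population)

df = n - 1 = 26
χ² = (n-1)s²/σ₀² = 26×42.55/34 = 32.5382
Critical values: χ²_{0.975,26} = 13.844, χ²_{0.025,26} = 41.923
Rejection region: χ² < 13.844 or χ² > 41.923
Decision: fail to reject H₀

Answer: χ² = 32.5382, fail to reject H₀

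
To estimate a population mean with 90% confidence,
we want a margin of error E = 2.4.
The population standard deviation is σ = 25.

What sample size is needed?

Answer: n = 294

Derivation:
z_0.05 = 1.645
n = (z×σ/E)² = (1.645×25/2.4)²
n = 293.6225
Round up: n = 294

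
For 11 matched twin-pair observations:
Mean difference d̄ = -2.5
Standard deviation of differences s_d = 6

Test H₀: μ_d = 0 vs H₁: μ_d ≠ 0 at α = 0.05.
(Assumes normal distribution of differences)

df = n - 1 = 10
SE = s_d/√n = 6/√11 = 1.8091
t = d̄/SE = -2.5/1.8091 = -1.3819
Critical value: t_{0.025,10} = ±2.228
p-value ≈ 0.1971
Decision: fail to reject H₀

Answer: t = -1.3819, fail to reject H₀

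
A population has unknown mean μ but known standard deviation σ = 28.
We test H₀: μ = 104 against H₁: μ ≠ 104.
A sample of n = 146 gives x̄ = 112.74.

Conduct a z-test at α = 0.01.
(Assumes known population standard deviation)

Standard error: SE = σ/√n = 28/√146 = 2.3173
z-statistic: z = (x̄ - μ₀)/SE = (112.74 - 104)/2.3173 = 3.7716
Critical value: ±2.576
p-value = 0.0002
Decision: reject H₀

Answer: z = 3.7716, reject H₀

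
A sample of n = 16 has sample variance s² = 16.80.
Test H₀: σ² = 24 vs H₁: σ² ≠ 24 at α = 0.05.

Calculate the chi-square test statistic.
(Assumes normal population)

df = n - 1 = 15
χ² = (n-1)s²/σ₀² = 15×16.80/24 = 10.5000
Critical values: χ²_{0.975,15} = 6.262, χ²_{0.025,15} = 27.488
Rejection region: χ² < 6.262 or χ² > 27.488
Decision: fail to reject H₀

Answer: χ² = 10.5000, fail to reject H₀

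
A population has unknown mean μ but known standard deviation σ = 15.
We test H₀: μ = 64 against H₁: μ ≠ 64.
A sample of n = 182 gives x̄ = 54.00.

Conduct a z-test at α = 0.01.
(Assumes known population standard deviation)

Answer: z = -8.9936, reject H₀

Derivation:
Standard error: SE = σ/√n = 15/√182 = 1.1119
z-statistic: z = (x̄ - μ₀)/SE = (54.00 - 64)/1.1119 = -8.9936
Critical value: ±2.576
p-value < 0.0001
Decision: reject H₀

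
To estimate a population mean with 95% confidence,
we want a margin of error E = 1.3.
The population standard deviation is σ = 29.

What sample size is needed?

z_0.025 = 1.960
n = (z×σ/E)² = (1.960×29/1.3)²
n = 1911.7075
Round up: n = 1912

Answer: n = 1912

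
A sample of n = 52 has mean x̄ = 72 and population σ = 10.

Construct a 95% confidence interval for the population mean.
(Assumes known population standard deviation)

Confidence level: 95%, α = 0.05
z_0.025 = 1.960
SE = σ/√n = 10/√52 = 1.3868
Margin of error = 1.960 × 1.3868 = 2.7181
CI: x̄ ± margin = 72 ± 2.7181
CI: (69.2819, 74.7181)

Answer: (69.2819, 74.7181)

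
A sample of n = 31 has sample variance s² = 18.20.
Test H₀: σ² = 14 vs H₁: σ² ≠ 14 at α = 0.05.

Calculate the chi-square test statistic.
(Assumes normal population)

Answer: χ² = 39.0000, fail to reject H₀

Derivation:
df = n - 1 = 30
χ² = (n-1)s²/σ₀² = 30×18.20/14 = 39.0000
Critical values: χ²_{0.975,30} = 16.791, χ²_{0.025,30} = 46.979
Rejection region: χ² < 16.791 or χ² > 46.979
Decision: fail to reject H₀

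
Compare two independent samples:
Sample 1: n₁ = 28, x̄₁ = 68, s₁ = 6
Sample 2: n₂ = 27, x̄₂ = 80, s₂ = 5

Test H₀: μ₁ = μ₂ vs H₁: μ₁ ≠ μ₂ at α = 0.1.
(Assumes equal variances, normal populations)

Answer: t = -8.0424, reject H₀

Derivation:
Pooled variance: s²_p = [27×6² + 26×5²]/(53) = 30.6038
s_p = 5.5321
SE = s_p×√(1/n₁ + 1/n₂) = 5.5321×√(1/28 + 1/27) = 1.4921
t = (x̄₁ - x̄₂)/SE = (68 - 80)/1.4921 = -8.0424
df = 53, t-critical = ±1.674
Decision: reject H₀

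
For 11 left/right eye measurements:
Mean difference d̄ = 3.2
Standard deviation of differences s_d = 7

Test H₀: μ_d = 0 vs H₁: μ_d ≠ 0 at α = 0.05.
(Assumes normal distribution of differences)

df = n - 1 = 10
SE = s_d/√n = 7/√11 = 2.1106
t = d̄/SE = 3.2/2.1106 = 1.5162
Critical value: t_{0.025,10} = ±2.228
p-value ≈ 0.1604
Decision: fail to reject H₀

Answer: t = 1.5162, fail to reject H₀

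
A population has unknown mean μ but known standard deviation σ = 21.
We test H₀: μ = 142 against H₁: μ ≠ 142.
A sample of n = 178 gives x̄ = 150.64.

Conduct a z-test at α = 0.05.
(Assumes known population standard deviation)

Answer: z = 5.4892, reject H₀

Derivation:
Standard error: SE = σ/√n = 21/√178 = 1.5740
z-statistic: z = (x̄ - μ₀)/SE = (150.64 - 142)/1.5740 = 5.4892
Critical value: ±1.960
p-value < 0.0001
Decision: reject H₀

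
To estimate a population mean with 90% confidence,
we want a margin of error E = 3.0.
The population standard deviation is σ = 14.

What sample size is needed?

Answer: n = 59

Derivation:
z_0.05 = 1.645
n = (z×σ/E)² = (1.645×14/3.0)²
n = 58.9312
Round up: n = 59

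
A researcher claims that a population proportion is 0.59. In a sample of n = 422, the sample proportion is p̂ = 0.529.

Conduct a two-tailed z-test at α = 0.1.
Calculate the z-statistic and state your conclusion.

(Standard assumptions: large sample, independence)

Answer: z = -2.5478, reject H₀

Derivation:
H₀: p = 0.59, H₁: p ≠ 0.59
Standard error: SE = √(p₀(1-p₀)/n) = √(0.59×0.41/422) = 0.023942
z-statistic: z = (p̂ - p₀)/SE = (0.529 - 0.59)/0.023942 = -2.5478
Critical value: z_0.05 = ±1.645
p-value = 0.0108
Decision: reject H₀ at α = 0.1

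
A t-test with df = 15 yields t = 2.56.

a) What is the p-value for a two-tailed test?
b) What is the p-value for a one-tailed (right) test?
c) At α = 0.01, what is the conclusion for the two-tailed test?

Answer: a) 0.0218, b) 0.0109, c) fail to reject H₀

Derivation:
Using t-distribution with df = 15:
a) Two-tailed: p = 2×P(T > 2.56) = 0.0218
b) One-tailed: p = P(T > 2.56) = 0.0109
c) 0.0218 ≥ 0.01, fail to reject H₀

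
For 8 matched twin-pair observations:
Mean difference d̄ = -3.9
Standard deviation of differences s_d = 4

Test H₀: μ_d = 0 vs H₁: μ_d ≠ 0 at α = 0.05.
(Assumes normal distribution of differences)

df = n - 1 = 7
SE = s_d/√n = 4/√8 = 1.4142
t = d̄/SE = -3.9/1.4142 = -2.7577
Critical value: t_{0.025,7} = ±2.365
p-value ≈ 0.0282
Decision: reject H₀

Answer: t = -2.7577, reject H₀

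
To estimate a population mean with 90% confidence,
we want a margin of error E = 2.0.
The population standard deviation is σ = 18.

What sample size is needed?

Answer: n = 220

Derivation:
z_0.05 = 1.645
n = (z×σ/E)² = (1.645×18/2.0)²
n = 219.1880
Round up: n = 220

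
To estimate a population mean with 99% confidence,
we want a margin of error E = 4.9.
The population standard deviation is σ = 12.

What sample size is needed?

z_0.005 = 2.576
n = (z×σ/E)² = (2.576×12/4.9)²
n = 39.7981
Round up: n = 40

Answer: n = 40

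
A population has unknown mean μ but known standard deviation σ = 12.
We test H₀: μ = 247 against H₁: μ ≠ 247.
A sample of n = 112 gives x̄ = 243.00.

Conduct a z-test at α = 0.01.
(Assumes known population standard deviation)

Answer: z = -3.5276, reject H₀

Derivation:
Standard error: SE = σ/√n = 12/√112 = 1.1339
z-statistic: z = (x̄ - μ₀)/SE = (243.00 - 247)/1.1339 = -3.5276
Critical value: ±2.576
p-value = 0.0004
Decision: reject H₀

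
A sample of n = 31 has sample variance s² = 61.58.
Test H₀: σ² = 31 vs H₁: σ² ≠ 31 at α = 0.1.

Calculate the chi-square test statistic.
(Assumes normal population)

Answer: χ² = 59.5935, reject H₀

Derivation:
df = n - 1 = 30
χ² = (n-1)s²/σ₀² = 30×61.58/31 = 59.5935
Critical values: χ²_{0.95,30} = 18.493, χ²_{0.05,30} = 43.773
Rejection region: χ² < 18.493 or χ² > 43.773
Decision: reject H₀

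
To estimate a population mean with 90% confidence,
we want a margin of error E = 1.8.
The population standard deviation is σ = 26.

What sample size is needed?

Answer: n = 565

Derivation:
z_0.05 = 1.645
n = (z×σ/E)² = (1.645×26/1.8)²
n = 564.5904
Round up: n = 565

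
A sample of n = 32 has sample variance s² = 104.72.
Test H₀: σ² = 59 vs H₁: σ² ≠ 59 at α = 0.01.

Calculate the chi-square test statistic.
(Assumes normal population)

df = n - 1 = 31
χ² = (n-1)s²/σ₀² = 31×104.72/59 = 55.0224
Critical values: χ²_{0.995,31} = 14.458, χ²_{0.005,31} = 55.003
Rejection region: χ² < 14.458 or χ² > 55.003
Decision: reject H₀

Answer: χ² = 55.0224, reject H₀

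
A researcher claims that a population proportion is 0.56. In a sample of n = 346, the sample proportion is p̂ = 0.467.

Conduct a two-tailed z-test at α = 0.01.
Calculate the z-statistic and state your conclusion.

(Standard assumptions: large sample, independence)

H₀: p = 0.56, H₁: p ≠ 0.56
Standard error: SE = √(p₀(1-p₀)/n) = √(0.56×0.44/346) = 0.026686
z-statistic: z = (p̂ - p₀)/SE = (0.467 - 0.56)/0.026686 = -3.4850
Critical value: z_0.005 = ±2.576
p-value = 0.0005
Decision: reject H₀ at α = 0.01

Answer: z = -3.4850, reject H₀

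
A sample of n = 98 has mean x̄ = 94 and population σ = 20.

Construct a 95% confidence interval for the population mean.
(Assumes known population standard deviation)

Answer: (90.0402, 97.9598)

Derivation:
Confidence level: 95%, α = 0.05
z_0.025 = 1.960
SE = σ/√n = 20/√98 = 2.0203
Margin of error = 1.960 × 2.0203 = 3.9598
CI: x̄ ± margin = 94 ± 3.9598
CI: (90.0402, 97.9598)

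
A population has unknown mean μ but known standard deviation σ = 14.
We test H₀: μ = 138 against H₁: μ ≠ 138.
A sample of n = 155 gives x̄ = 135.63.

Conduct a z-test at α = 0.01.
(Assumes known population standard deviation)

Answer: z = -2.1076, fail to reject H₀

Derivation:
Standard error: SE = σ/√n = 14/√155 = 1.1245
z-statistic: z = (x̄ - μ₀)/SE = (135.63 - 138)/1.1245 = -2.1076
Critical value: ±2.576
p-value = 0.0351
Decision: fail to reject H₀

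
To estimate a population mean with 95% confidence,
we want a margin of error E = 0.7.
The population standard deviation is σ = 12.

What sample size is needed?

z_0.025 = 1.960
n = (z×σ/E)² = (1.960×12/0.7)²
n = 1128.9600
Round up: n = 1129

Answer: n = 1129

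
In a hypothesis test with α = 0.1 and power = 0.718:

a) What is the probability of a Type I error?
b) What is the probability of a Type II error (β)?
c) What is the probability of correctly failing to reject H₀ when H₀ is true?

a) Type I error probability = α = 0.1
b) Power = P(reject H₀ | H₁ true) = 1 - β = 0.718, so Type II error probability = β = 1 - Power = 0.282
c) P(fail to reject H₀ | H₀ true) = 1 - α = 0.9

Answer: a) 0.1, b) 0.282, c) 0.9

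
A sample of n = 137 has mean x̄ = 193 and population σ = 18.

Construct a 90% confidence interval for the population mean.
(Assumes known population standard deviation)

Confidence level: 90%, α = 0.1
z_0.05 = 1.645
SE = σ/√n = 18/√137 = 1.5378
Margin of error = 1.645 × 1.5378 = 2.5297
CI: x̄ ± margin = 193 ± 2.5297
CI: (190.4703, 195.5297)

Answer: (190.4703, 195.5297)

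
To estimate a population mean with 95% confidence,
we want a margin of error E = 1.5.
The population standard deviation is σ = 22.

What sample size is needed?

z_0.025 = 1.960
n = (z×σ/E)² = (1.960×22/1.5)²
n = 826.3708
Round up: n = 827

Answer: n = 827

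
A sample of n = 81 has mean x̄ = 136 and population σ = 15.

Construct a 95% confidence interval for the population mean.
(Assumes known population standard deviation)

Answer: (132.7333, 139.2667)

Derivation:
Confidence level: 95%, α = 0.05
z_0.025 = 1.960
SE = σ/√n = 15/√81 = 1.6667
Margin of error = 1.960 × 1.6667 = 3.2667
CI: x̄ ± margin = 136 ± 3.2667
CI: (132.7333, 139.2667)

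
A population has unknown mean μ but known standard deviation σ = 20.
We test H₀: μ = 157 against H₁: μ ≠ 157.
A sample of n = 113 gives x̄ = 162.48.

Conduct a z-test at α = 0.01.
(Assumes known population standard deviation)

Standard error: SE = σ/√n = 20/√113 = 1.8814
z-statistic: z = (x̄ - μ₀)/SE = (162.48 - 157)/1.8814 = 2.9127
Critical value: ±2.576
p-value = 0.0036
Decision: reject H₀

Answer: z = 2.9127, reject H₀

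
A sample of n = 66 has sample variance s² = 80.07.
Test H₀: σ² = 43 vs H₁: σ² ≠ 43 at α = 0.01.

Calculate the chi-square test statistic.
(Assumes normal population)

Answer: χ² = 121.0360, reject H₀

Derivation:
df = n - 1 = 65
χ² = (n-1)s²/σ₀² = 65×80.07/43 = 121.0360
Critical values: χ²_{0.995,65} = 39.383, χ²_{0.005,65} = 98.105
Rejection region: χ² < 39.383 or χ² > 98.105
Decision: reject H₀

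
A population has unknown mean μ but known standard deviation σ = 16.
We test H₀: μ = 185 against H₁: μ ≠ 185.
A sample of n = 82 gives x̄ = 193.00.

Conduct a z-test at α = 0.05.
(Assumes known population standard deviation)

Standard error: SE = σ/√n = 16/√82 = 1.7669
z-statistic: z = (x̄ - μ₀)/SE = (193.00 - 185)/1.7669 = 4.5277
Critical value: ±1.960
p-value < 0.0001
Decision: reject H₀

Answer: z = 4.5277, reject H₀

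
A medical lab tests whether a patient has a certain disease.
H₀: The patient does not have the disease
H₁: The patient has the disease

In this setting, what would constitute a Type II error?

Answer: Failing to diagnose a patient who actually has the disease (false negative)

Derivation:
Type I error (α): Rejecting H₀ when H₀ is true
Type II error (β): Failing to reject H₀ when H₁ is true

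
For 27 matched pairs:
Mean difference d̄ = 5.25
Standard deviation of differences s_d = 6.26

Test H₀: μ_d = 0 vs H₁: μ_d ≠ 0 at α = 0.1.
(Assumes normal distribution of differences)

df = n - 1 = 26
SE = s_d/√n = 6.26/√27 = 1.2047
t = d̄/SE = 5.25/1.2047 = 4.3579
Critical value: t_{0.05,26} = ±1.706
p-value ≈ 0.0002
Decision: reject H₀

Answer: t = 4.3579, reject H₀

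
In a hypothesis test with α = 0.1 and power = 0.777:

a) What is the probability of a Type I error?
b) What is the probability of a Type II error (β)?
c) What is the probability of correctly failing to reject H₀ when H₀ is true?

a) Type I error probability = α = 0.1
b) Power = P(reject H₀ | H₁ true) = 1 - β = 0.777, so Type II error probability = β = 1 - Power = 0.223
c) P(fail to reject H₀ | H₀ true) = 1 - α = 0.9

Answer: a) 0.1, b) 0.223, c) 0.9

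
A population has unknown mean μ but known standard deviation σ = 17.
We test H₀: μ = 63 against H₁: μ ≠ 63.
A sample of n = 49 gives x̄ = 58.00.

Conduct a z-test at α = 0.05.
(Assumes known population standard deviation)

Standard error: SE = σ/√n = 17/√49 = 2.4286
z-statistic: z = (x̄ - μ₀)/SE = (58.00 - 63)/2.4286 = -2.0588
Critical value: ±1.960
p-value = 0.0395
Decision: reject H₀

Answer: z = -2.0588, reject H₀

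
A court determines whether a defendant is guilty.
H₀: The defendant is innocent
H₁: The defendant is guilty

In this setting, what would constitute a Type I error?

Type I error (α): Rejecting H₀ when H₀ is true
Type II error (β): Failing to reject H₀ when H₁ is true

Answer: Convicting an innocent person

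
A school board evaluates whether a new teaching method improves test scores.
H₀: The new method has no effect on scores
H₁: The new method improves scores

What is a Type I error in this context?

A Type I error (probability α) occurs when we reject a true H₀.
A Type II error (probability β) occurs when we fail to reject a false H₀.

Answer: Concluding the new method improves scores when it actually doesn't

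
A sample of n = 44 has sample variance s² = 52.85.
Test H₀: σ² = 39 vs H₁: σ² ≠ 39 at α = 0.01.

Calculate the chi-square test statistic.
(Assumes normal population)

df = n - 1 = 43
χ² = (n-1)s²/σ₀² = 43×52.85/39 = 58.2705
Critical values: χ²_{0.995,43} = 22.859, χ²_{0.005,43} = 70.616
Rejection region: χ² < 22.859 or χ² > 70.616
Decision: fail to reject H₀

Answer: χ² = 58.2705, fail to reject H₀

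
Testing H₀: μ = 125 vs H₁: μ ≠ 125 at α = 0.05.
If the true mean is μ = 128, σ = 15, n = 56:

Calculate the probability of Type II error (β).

Answer: β ≈ 0.6782

Derivation:
SE = σ/√n = 15/√56 = 2.0045
Critical values: μ₀ ± z_0.025×SE = 125 ± 1.960×2.0045
Acceptance region: (121.0712, 128.9288)
Under H₁ (μ = 128): z_high = (128.9288 - 128)/2.0045 = 0.4634, z_low = (121.0712 - 128)/2.0045 = -3.4566
β = P(not reject | H₁) = Φ(0.4634) - Φ(-3.4566) ≈ 0.6782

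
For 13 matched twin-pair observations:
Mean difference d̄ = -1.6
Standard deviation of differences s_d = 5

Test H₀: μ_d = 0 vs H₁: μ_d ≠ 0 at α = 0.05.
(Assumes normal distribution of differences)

Answer: t = -1.1537, fail to reject H₀

Derivation:
df = n - 1 = 12
SE = s_d/√n = 5/√13 = 1.3868
t = d̄/SE = -1.6/1.3868 = -1.1537
Critical value: t_{0.025,12} = ±2.179
p-value ≈ 0.2711
Decision: fail to reject H₀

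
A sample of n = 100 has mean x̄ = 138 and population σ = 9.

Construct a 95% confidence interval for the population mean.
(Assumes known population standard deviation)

Confidence level: 95%, α = 0.05
z_0.025 = 1.960
SE = σ/√n = 9/√100 = 0.9000
Margin of error = 1.960 × 0.9000 = 1.7640
CI: x̄ ± margin = 138 ± 1.7640
CI: (136.2360, 139.7640)

Answer: (136.2360, 139.7640)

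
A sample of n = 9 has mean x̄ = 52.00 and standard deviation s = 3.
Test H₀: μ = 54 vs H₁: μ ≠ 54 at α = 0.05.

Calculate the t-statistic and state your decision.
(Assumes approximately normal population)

df = n - 1 = 8
SE = s/√n = 3/√9 = 1.0000
t = (x̄ - μ₀)/SE = (52.00 - 54)/1.0000 = -2.0000
Critical value: t_{0.025,8} = ±2.306
p-value ≈ 0.0805
Decision: fail to reject H₀

Answer: t = -2.0000, fail to reject H₀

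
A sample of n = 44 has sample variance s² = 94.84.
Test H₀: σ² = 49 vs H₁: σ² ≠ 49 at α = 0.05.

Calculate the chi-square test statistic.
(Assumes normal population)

Answer: χ² = 83.2269, reject H₀

Derivation:
df = n - 1 = 43
χ² = (n-1)s²/σ₀² = 43×94.84/49 = 83.2269
Critical values: χ²_{0.975,43} = 26.785, χ²_{0.025,43} = 62.990
Rejection region: χ² < 26.785 or χ² > 62.990
Decision: reject H₀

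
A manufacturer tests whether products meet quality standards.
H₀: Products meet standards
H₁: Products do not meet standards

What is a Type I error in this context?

Type I error: rejecting H₀ when it is actually true (false positive).
Type II error: failing to reject H₀ when H₁ is actually true (false negative).

Answer: Rejecting good products that actually meet standards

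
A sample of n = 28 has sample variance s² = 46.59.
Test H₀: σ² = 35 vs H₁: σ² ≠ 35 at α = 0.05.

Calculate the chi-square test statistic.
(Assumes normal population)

Answer: χ² = 35.9409, fail to reject H₀

Derivation:
df = n - 1 = 27
χ² = (n-1)s²/σ₀² = 27×46.59/35 = 35.9409
Critical values: χ²_{0.975,27} = 14.573, χ²_{0.025,27} = 43.195
Rejection region: χ² < 14.573 or χ² > 43.195
Decision: fail to reject H₀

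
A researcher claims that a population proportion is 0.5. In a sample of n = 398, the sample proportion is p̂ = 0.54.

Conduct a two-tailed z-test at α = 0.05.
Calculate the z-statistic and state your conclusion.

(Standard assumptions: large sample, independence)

H₀: p = 0.5, H₁: p ≠ 0.5
Standard error: SE = √(p₀(1-p₀)/n) = √(0.5×0.5/398) = 0.025063
z-statistic: z = (p̂ - p₀)/SE = (0.54 - 0.5)/0.025063 = 1.5960
Critical value: z_0.025 = ±1.960
p-value = 0.1105
Decision: fail to reject H₀ at α = 0.05

Answer: z = 1.5960, fail to reject H₀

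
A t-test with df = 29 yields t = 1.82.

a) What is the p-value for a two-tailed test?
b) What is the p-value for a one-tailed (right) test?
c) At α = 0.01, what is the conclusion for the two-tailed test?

Answer: a) 0.0791, b) 0.0395, c) fail to reject H₀

Derivation:
Using t-distribution with df = 29:
a) Two-tailed: p = 2×P(T > 1.82) = 0.0791
b) One-tailed: p = P(T > 1.82) = 0.0395
c) 0.0791 ≥ 0.01, fail to reject H₀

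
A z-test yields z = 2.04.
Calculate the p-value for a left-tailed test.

For z = 2.04:
p = P(Z < 2.04) = Φ(2.04) = 0.9793

Answer: p-value ≈ 0.9793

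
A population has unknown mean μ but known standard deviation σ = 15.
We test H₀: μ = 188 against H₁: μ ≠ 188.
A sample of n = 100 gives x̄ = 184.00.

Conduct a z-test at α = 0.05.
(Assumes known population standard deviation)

Standard error: SE = σ/√n = 15/√100 = 1.5000
z-statistic: z = (x̄ - μ₀)/SE = (184.00 - 188)/1.5000 = -2.6667
Critical value: ±1.960
p-value = 0.0077
Decision: reject H₀

Answer: z = -2.6667, reject H₀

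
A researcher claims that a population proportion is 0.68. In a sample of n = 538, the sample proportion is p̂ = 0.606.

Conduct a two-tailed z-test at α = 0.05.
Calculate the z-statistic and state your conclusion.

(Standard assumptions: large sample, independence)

Answer: z = -3.6796, reject H₀

Derivation:
H₀: p = 0.68, H₁: p ≠ 0.68
Standard error: SE = √(p₀(1-p₀)/n) = √(0.68×0.32/538) = 0.020111
z-statistic: z = (p̂ - p₀)/SE = (0.606 - 0.68)/0.020111 = -3.6796
Critical value: z_0.025 = ±1.960
p-value = 0.0002
Decision: reject H₀ at α = 0.05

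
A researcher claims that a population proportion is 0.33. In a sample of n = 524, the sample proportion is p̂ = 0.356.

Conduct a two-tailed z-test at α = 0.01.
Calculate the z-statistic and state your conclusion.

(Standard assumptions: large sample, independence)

Answer: z = 1.2658, fail to reject H₀

Derivation:
H₀: p = 0.33, H₁: p ≠ 0.33
Standard error: SE = √(p₀(1-p₀)/n) = √(0.33×0.67/524) = 0.020541
z-statistic: z = (p̂ - p₀)/SE = (0.356 - 0.33)/0.020541 = 1.2658
Critical value: z_0.005 = ±2.576
p-value = 0.2056
Decision: fail to reject H₀ at α = 0.01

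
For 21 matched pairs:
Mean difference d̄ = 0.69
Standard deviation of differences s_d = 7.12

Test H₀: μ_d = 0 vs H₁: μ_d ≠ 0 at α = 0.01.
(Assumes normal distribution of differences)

df = n - 1 = 20
SE = s_d/√n = 7.12/√21 = 1.5537
t = d̄/SE = 0.69/1.5537 = 0.4441
Critical value: t_{0.005,20} = ±2.845
p-value ≈ 0.6617
Decision: fail to reject H₀

Answer: t = 0.4441, fail to reject H₀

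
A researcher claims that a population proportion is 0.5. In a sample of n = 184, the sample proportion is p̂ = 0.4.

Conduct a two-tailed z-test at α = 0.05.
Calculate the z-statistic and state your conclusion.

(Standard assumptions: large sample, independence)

H₀: p = 0.5, H₁: p ≠ 0.5
Standard error: SE = √(p₀(1-p₀)/n) = √(0.5×0.5/184) = 0.036860
z-statistic: z = (p̂ - p₀)/SE = (0.4 - 0.5)/0.036860 = -2.7130
Critical value: z_0.025 = ±1.960
p-value = 0.0067
Decision: reject H₀ at α = 0.05

Answer: z = -2.7130, reject H₀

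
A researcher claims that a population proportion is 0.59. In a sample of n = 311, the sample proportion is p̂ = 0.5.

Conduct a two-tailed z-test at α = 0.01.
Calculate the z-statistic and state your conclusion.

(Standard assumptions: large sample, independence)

H₀: p = 0.59, H₁: p ≠ 0.59
Standard error: SE = √(p₀(1-p₀)/n) = √(0.59×0.41/311) = 0.027889
z-statistic: z = (p̂ - p₀)/SE = (0.5 - 0.59)/0.027889 = -3.2271
Critical value: z_0.005 = ±2.576
p-value = 0.0013
Decision: reject H₀ at α = 0.01

Answer: z = -3.2271, reject H₀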